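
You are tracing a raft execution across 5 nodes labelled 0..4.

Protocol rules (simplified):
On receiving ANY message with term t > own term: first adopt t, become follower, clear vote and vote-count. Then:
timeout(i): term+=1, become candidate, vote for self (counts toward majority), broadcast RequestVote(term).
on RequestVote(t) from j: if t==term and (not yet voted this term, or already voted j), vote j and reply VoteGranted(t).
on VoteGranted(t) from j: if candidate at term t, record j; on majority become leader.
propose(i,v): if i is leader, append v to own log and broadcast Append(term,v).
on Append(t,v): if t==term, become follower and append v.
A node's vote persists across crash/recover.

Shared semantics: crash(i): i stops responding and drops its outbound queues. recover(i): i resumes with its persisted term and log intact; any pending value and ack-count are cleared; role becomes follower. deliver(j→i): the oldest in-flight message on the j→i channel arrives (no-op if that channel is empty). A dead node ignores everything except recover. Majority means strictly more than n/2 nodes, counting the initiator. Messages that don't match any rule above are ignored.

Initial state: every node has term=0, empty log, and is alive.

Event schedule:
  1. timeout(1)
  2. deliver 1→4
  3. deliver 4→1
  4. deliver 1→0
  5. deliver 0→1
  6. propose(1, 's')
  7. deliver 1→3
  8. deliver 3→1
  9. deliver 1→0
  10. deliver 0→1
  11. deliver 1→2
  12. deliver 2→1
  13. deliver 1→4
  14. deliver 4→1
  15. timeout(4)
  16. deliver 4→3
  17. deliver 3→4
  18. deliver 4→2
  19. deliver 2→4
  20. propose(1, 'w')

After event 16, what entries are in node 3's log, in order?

e1 timeout(1): 1[cand,t=1,-]
e2 deliver 1→4: 4[foll,t=1,-]
e3 deliver 4→1: ·
e4 deliver 1→0: 0[foll,t=1,-]
e5 deliver 0→1: 1[lead,t=1,-]
e6 propose(1,'s'): 1[lead,t=1,s]
e7 deliver 1→3: 3[foll,t=1,-]
e8 deliver 3→1: ·
e9 deliver 1→0: 0[foll,t=1,s]
e10 deliver 0→1: ·
e11 deliver 1→2: 2[foll,t=1,-]
e12 deliver 2→1: ·
e13 deliver 1→4: 4[foll,t=1,s]
e14 deliver 4→1: ·
e15 timeout(4): 4[cand,t=2,s]
e16 deliver 4→3: 3[foll,t=2,-]

empty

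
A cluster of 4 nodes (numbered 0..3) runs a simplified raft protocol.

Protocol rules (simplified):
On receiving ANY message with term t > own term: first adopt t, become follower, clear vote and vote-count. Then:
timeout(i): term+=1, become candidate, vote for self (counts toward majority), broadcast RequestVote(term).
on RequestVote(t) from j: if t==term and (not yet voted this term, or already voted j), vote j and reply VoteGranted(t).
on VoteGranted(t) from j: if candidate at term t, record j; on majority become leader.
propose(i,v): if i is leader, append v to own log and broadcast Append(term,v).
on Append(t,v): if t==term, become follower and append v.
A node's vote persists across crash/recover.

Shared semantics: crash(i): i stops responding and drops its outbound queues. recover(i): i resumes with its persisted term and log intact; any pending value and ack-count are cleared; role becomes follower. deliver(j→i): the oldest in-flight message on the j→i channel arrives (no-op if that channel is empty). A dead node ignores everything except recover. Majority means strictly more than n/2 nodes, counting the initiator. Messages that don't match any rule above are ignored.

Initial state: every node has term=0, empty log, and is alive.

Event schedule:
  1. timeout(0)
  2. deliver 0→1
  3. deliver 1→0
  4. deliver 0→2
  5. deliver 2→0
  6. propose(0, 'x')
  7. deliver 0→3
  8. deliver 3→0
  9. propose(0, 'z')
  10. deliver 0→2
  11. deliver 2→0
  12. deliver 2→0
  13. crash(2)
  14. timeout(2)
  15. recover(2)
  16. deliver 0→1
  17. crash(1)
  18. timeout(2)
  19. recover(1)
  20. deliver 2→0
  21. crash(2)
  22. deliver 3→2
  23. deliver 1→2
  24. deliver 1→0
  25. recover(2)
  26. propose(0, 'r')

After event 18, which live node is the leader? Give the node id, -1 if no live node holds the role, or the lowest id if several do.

0

[1] timeout(0) → N0(cand t1 [-])
[2] deliver 0→1 → N1(foll t1 [-])
[3] deliver 1→0 → ∅
[4] deliver 0→2 → N2(foll t1 [-])
[5] deliver 2→0 → N0(lead t1 [-])
[6] propose(0,'x') → N0(lead t1 [x])
[7] deliver 0→3 → N3(foll t1 [-])
[8] deliver 3→0 → ∅
[9] propose(0,'z') → N0(lead t1 [x,z])
[10] deliver 0→2 → N2(foll t1 [x])
[11] deliver 2→0 → ∅
[12] deliver 2→0 → ∅
[13] crash(2) → N2(✗foll t1 [x])
[14] timeout(2) → ∅
[15] recover(2) → N2(foll t1 [x])
[16] deliver 0→1 → N1(foll t1 [x])
[17] crash(1) → N1(✗foll t1 [x])
[18] timeout(2) → N2(cand t2 [x])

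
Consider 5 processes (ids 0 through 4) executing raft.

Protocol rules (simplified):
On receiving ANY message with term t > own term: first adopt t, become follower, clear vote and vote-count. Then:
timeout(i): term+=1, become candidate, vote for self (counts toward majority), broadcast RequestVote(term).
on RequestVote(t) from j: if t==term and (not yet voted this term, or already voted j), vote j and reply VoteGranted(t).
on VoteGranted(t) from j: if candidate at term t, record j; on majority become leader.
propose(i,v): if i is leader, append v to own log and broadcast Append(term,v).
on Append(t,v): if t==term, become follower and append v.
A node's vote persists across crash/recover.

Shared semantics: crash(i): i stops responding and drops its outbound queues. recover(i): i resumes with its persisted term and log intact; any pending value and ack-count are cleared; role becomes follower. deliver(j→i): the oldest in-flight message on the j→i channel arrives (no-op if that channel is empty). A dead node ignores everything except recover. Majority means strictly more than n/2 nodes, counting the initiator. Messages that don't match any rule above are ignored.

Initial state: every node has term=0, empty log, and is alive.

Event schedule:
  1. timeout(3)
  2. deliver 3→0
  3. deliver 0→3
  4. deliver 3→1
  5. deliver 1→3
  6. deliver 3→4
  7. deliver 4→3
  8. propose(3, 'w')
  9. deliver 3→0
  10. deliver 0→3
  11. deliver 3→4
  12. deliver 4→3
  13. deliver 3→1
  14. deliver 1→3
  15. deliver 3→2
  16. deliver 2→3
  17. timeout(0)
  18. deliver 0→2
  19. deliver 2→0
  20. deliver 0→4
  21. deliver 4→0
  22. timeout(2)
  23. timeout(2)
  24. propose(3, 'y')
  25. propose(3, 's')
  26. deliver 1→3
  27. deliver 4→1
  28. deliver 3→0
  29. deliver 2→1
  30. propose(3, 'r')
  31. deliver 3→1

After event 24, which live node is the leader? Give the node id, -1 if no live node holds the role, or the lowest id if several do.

0

e1 timeout(3): 3[cand,t=1,-]
e2 deliver 3→0: 0[foll,t=1,-]
e3 deliver 0→3: ·
e4 deliver 3→1: 1[foll,t=1,-]
e5 deliver 1→3: 3[lead,t=1,-]
e6 deliver 3→4: 4[foll,t=1,-]
e7 deliver 4→3: ·
e8 propose(3,'w'): 3[lead,t=1,w]
e9 deliver 3→0: 0[foll,t=1,w]
e10 deliver 0→3: ·
e11 deliver 3→4: 4[foll,t=1,w]
e12 deliver 4→3: ·
e13 deliver 3→1: 1[foll,t=1,w]
e14 deliver 1→3: ·
e15 deliver 3→2: 2[foll,t=1,-]
e16 deliver 2→3: ·
e17 timeout(0): 0[cand,t=2,w]
e18 deliver 0→2: 2[foll,t=2,-]
e19 deliver 2→0: ·
e20 deliver 0→4: 4[foll,t=2,w]
e21 deliver 4→0: 0[lead,t=2,w]
e22 timeout(2): 2[cand,t=3,-]
e23 timeout(2): 2[cand,t=4,-]
e24 propose(3,'y'): 3[lead,t=1,w,y]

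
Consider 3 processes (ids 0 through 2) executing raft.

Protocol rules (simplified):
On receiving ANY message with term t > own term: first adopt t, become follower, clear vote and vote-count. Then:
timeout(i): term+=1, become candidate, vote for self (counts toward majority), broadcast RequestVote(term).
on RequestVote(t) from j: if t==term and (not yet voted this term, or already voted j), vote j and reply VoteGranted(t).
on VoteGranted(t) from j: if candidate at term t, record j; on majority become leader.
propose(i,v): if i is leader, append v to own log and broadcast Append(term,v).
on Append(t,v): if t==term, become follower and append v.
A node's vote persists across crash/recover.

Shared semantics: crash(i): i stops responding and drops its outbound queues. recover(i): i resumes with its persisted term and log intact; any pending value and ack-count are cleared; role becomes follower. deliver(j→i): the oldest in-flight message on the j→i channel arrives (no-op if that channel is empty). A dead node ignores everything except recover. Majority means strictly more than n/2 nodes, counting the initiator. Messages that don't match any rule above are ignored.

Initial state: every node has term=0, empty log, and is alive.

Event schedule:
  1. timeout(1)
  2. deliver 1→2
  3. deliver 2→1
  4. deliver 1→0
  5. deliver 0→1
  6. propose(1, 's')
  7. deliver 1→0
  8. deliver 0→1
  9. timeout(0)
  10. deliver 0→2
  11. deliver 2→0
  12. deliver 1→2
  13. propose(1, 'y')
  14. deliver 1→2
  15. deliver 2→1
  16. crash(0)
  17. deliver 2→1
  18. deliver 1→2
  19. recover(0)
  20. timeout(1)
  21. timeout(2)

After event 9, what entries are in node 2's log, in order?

empty

1. timeout(1):  <1:cand t1 ->
2. deliver 1→2:  <2:foll t1 ->
3. deliver 2→1:  <1:lead t1 ->
4. deliver 1→0:  <0:foll t1 ->
5. deliver 0→1:  nop
6. propose(1,'s'):  <1:lead t1 s>
7. deliver 1→0:  <0:foll t1 s>
8. deliver 0→1:  nop
9. timeout(0):  <0:cand t2 s>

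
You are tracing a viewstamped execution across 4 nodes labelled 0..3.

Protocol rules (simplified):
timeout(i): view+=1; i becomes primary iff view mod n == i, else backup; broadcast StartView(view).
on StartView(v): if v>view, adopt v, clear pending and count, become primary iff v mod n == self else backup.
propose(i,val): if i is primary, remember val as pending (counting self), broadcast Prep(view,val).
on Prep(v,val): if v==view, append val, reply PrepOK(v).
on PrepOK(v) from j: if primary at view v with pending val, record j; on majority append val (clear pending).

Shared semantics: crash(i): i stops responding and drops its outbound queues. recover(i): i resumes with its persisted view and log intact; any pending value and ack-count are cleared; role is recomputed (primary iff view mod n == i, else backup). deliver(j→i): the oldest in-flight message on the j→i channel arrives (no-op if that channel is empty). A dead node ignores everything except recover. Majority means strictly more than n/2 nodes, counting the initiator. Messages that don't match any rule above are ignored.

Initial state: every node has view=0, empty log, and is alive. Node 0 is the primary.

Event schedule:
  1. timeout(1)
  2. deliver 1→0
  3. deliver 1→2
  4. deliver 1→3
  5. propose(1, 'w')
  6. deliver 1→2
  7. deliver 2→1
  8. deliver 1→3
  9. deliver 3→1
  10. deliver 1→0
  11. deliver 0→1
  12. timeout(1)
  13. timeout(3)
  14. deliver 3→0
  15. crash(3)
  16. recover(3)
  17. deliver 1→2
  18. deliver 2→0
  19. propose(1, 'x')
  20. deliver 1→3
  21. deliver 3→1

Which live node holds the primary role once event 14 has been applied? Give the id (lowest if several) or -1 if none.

-1

e1 timeout(1): 1[prim,v=1,-]
e2 deliver 1→0: 0[back,v=1,-]
e3 deliver 1→2: 2[back,v=1,-]
e4 deliver 1→3: 3[back,v=1,-]
e5 propose(1,'w'): ·
e6 deliver 1→2: 2[back,v=1,w]
e7 deliver 2→1: ·
e8 deliver 1→3: 3[back,v=1,w]
e9 deliver 3→1: 1[prim,v=1,w]
e10 deliver 1→0: 0[back,v=1,w]
e11 deliver 0→1: ·
e12 timeout(1): 1[back,v=2,w]
e13 timeout(3): 3[back,v=2,w]
e14 deliver 3→0: 0[back,v=2,w]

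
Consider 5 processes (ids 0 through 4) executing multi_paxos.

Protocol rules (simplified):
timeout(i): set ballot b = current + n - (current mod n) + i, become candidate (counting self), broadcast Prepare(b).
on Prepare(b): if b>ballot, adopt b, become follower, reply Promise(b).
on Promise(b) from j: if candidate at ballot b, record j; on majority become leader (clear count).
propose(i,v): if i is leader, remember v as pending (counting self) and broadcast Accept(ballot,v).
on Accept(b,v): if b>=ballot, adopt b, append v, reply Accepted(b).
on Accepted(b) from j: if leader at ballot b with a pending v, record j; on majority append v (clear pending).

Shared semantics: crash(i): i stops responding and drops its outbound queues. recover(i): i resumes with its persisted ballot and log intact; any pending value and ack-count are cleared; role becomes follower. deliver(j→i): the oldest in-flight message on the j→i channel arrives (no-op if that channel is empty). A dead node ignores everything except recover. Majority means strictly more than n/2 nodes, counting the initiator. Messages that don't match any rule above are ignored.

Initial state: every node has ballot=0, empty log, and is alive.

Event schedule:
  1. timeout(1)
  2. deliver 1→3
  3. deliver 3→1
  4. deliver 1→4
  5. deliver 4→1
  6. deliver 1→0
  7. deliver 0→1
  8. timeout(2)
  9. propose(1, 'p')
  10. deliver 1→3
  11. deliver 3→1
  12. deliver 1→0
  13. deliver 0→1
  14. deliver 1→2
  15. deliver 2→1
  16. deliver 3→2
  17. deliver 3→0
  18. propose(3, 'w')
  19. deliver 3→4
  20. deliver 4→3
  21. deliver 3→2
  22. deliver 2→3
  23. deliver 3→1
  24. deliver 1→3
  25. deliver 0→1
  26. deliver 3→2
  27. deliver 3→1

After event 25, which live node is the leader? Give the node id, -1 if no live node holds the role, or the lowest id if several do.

-1

1. timeout(1):  <1:cand b6 ->
2. deliver 1→3:  <3:foll b6 ->
3. deliver 3→1:  nop
4. deliver 1→4:  <4:foll b6 ->
5. deliver 4→1:  <1:lead b6 ->
6. deliver 1→0:  <0:foll b6 ->
7. deliver 0→1:  nop
8. timeout(2):  <2:cand b7 ->
9. propose(1,'p'):  nop
10. deliver 1→3:  <3:foll b6 p>
11. deliver 3→1:  nop
12. deliver 1→0:  <0:foll b6 p>
13. deliver 0→1:  <1:lead b6 p>
14. deliver 1→2:  nop
15. deliver 2→1:  <1:foll b7 p>
16. deliver 3→2:  nop
17. deliver 3→0:  nop
18. propose(3,'w'):  nop
19. deliver 3→4:  nop
20. deliver 4→3:  nop
21. deliver 3→2:  nop
22. deliver 2→3:  <3:foll b7 p>
23. deliver 3→1:  nop
24. deliver 1→3:  nop
25. deliver 0→1:  nop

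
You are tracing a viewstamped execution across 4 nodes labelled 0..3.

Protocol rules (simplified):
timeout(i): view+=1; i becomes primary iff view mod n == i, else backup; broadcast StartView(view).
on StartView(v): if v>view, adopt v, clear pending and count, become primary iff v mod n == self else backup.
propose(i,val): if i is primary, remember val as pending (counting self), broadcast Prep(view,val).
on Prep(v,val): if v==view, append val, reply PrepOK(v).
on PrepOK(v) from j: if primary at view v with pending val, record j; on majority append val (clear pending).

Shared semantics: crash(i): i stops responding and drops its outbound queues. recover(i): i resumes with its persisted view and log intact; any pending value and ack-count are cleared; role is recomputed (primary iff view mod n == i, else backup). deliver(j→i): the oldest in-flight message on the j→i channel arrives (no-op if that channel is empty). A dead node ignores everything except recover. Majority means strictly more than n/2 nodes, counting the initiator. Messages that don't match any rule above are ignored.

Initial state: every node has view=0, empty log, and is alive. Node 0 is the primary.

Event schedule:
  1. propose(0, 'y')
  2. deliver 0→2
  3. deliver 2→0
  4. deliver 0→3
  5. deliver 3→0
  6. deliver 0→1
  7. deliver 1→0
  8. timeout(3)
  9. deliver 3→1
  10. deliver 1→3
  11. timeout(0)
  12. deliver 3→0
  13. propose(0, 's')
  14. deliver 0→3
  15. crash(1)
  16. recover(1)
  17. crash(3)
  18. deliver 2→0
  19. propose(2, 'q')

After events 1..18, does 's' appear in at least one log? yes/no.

1. propose(0,'y'):  nop
2. deliver 0→2:  <2:back v0 y>
3. deliver 2→0:  nop
4. deliver 0→3:  <3:back v0 y>
5. deliver 3→0:  <0:prim v0 y>
6. deliver 0→1:  <1:back v0 y>
7. deliver 1→0:  nop
8. timeout(3):  <3:back v1 y>
9. deliver 3→1:  <1:prim v1 y>
10. deliver 1→3:  nop
11. timeout(0):  <0:back v1 y>
12. deliver 3→0:  nop
13. propose(0,'s'):  nop
14. deliver 0→3:  nop
15. crash(1):  <1:✗prim v1 y>
16. recover(1):  <1:prim v1 y>
17. crash(3):  <3:✗back v1 y>
18. deliver 2→0:  nop

no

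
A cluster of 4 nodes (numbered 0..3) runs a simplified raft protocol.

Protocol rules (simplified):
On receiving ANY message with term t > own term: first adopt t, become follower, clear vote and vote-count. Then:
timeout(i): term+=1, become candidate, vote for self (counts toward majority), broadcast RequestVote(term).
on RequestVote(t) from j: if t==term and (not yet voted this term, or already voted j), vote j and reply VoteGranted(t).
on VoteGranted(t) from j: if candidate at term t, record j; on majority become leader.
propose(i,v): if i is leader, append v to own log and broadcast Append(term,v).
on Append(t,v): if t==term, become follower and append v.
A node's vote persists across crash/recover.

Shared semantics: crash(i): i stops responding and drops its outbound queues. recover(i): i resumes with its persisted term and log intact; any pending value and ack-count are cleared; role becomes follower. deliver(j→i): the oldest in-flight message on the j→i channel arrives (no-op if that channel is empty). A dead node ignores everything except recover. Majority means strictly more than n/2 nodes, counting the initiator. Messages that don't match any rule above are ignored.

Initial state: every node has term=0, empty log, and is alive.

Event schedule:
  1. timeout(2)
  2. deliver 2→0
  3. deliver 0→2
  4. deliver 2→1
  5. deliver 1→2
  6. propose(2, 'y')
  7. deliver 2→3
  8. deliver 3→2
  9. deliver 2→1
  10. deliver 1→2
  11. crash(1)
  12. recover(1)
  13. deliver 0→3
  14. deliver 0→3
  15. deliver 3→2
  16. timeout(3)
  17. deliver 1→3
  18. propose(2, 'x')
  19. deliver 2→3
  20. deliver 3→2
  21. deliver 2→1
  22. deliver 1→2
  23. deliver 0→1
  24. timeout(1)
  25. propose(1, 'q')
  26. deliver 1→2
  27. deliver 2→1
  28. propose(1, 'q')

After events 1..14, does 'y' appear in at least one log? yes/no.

after 1 — timeout(2): n2:cand/t1/[-]
after 2 — deliver 2→0: n0:foll/t1/[-]
after 3 — deliver 0→2: ·
after 4 — deliver 2→1: n1:foll/t1/[-]
after 5 — deliver 1→2: n2:lead/t1/[-]
after 6 — propose(2,'y'): n2:lead/t1/[y]
after 7 — deliver 2→3: n3:foll/t1/[-]
after 8 — deliver 3→2: ·
after 9 — deliver 2→1: n1:foll/t1/[y]
after 10 — deliver 1→2: ·
after 11 — crash(1): n1:✗foll/t1/[y]
after 12 — recover(1): n1:foll/t1/[y]
after 13 — deliver 0→3: ·
after 14 — deliver 0→3: ·

yes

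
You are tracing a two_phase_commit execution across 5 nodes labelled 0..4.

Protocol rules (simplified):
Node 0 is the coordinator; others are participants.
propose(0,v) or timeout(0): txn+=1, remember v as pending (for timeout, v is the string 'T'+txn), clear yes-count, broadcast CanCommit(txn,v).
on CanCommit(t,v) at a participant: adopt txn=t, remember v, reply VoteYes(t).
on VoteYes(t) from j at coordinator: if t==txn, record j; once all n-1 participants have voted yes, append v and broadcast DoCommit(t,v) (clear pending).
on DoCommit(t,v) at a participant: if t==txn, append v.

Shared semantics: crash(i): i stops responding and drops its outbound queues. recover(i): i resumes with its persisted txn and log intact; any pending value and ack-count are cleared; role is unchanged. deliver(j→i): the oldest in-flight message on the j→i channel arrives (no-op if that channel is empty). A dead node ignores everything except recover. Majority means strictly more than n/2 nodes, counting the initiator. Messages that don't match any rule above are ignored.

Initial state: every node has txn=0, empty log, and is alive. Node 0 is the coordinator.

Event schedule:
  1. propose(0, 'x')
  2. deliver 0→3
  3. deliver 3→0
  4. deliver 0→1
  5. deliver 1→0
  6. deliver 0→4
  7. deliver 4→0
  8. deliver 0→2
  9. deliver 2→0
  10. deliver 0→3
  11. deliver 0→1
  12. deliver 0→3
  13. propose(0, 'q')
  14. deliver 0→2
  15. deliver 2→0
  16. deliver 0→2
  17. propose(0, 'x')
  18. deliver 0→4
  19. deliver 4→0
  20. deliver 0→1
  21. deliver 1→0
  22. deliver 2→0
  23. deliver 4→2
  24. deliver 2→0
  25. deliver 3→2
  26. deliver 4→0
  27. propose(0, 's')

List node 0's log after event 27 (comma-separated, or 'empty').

e1 propose(0,'x'): 0[coor,t=1,-]
e2 deliver 0→3: 3[part,t=1,-]
e3 deliver 3→0: ·
e4 deliver 0→1: 1[part,t=1,-]
e5 deliver 1→0: ·
e6 deliver 0→4: 4[part,t=1,-]
e7 deliver 4→0: ·
e8 deliver 0→2: 2[part,t=1,-]
e9 deliver 2→0: 0[coor,t=1,x]
e10 deliver 0→3: 3[part,t=1,x]
e11 deliver 0→1: 1[part,t=1,x]
e12 deliver 0→3: ·
e13 propose(0,'q'): 0[coor,t=2,x]
e14 deliver 0→2: 2[part,t=1,x]
e15 deliver 2→0: ·
e16 deliver 0→2: 2[part,t=2,x]
e17 propose(0,'x'): 0[coor,t=3,x]
e18 deliver 0→4: 4[part,t=1,x]
e19 deliver 4→0: ·
e20 deliver 0→1: 1[part,t=2,x]
e21 deliver 1→0: ·
e22 deliver 2→0: ·
e23 deliver 4→2: ·
e24 deliver 2→0: ·
e25 deliver 3→2: ·
e26 deliver 4→0: ·
e27 propose(0,'s'): 0[coor,t=4,x]

x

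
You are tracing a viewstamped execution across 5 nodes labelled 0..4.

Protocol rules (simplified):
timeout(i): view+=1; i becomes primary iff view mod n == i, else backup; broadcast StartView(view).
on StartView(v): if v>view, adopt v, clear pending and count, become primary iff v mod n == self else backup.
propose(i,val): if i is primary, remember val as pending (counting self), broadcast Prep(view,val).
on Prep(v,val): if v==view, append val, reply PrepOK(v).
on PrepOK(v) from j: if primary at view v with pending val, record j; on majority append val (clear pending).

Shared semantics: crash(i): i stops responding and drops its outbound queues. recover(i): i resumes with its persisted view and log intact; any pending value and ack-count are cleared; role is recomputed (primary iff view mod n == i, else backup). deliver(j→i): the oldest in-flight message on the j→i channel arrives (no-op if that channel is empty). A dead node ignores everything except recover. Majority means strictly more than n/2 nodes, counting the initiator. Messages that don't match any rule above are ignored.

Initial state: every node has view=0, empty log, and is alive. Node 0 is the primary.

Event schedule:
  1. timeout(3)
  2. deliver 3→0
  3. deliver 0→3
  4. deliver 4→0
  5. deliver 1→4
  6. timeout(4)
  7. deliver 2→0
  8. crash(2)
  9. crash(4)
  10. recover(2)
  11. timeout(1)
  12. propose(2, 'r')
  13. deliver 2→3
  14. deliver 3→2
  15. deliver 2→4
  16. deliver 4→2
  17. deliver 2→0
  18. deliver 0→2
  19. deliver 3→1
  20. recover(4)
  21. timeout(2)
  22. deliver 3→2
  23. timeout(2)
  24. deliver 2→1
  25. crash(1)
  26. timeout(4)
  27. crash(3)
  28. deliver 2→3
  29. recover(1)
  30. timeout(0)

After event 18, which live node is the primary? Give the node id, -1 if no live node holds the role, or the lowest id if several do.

1

1. timeout(3):  <3:back v1 ->
2. deliver 3→0:  <0:back v1 ->
3. deliver 0→3:  nop
4. deliver 4→0:  nop
5. deliver 1→4:  nop
6. timeout(4):  <4:back v1 ->
7. deliver 2→0:  nop
8. crash(2):  <2:✗back v0 ->
9. crash(4):  <4:✗back v1 ->
10. recover(2):  <2:back v0 ->
11. timeout(1):  <1:prim v1 ->
12. propose(2,'r'):  nop
13. deliver 2→3:  nop
14. deliver 3→2:  <2:back v1 ->
15. deliver 2→4:  nop
16. deliver 4→2:  nop
17. deliver 2→0:  nop
18. deliver 0→2:  nop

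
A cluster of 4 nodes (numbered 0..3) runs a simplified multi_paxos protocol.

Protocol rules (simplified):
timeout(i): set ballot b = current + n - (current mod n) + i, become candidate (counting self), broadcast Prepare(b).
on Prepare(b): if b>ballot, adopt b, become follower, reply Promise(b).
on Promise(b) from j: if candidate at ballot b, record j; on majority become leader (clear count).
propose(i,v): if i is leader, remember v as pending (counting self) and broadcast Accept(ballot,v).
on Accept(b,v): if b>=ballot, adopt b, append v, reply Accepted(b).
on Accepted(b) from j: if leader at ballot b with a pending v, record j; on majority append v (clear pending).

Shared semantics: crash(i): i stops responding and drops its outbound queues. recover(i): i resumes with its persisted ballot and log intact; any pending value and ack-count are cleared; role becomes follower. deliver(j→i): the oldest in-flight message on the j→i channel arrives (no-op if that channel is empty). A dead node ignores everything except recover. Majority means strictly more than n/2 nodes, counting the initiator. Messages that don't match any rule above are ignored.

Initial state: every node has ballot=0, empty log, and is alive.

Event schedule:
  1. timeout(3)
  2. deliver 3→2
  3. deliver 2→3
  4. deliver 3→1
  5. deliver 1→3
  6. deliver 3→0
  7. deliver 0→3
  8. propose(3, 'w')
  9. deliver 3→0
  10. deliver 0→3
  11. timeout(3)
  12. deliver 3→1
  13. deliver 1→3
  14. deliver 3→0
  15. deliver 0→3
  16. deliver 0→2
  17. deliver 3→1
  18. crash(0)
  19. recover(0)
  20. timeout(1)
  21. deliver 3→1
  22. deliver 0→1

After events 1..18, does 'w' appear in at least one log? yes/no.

yes

[1] timeout(3) → N3(cand b7 [-])
[2] deliver 3→2 → N2(foll b7 [-])
[3] deliver 2→3 → ∅
[4] deliver 3→1 → N1(foll b7 [-])
[5] deliver 1→3 → N3(lead b7 [-])
[6] deliver 3→0 → N0(foll b7 [-])
[7] deliver 0→3 → ∅
[8] propose(3,'w') → ∅
[9] deliver 3→0 → N0(foll b7 [w])
[10] deliver 0→3 → ∅
[11] timeout(3) → N3(cand b11 [-])
[12] deliver 3→1 → N1(foll b7 [w])
[13] deliver 1→3 → ∅
[14] deliver 3→0 → N0(foll b11 [w])
[15] deliver 0→3 → ∅
[16] deliver 0→2 → ∅
[17] deliver 3→1 → N1(foll b11 [w])
[18] crash(0) → N0(✗foll b11 [w])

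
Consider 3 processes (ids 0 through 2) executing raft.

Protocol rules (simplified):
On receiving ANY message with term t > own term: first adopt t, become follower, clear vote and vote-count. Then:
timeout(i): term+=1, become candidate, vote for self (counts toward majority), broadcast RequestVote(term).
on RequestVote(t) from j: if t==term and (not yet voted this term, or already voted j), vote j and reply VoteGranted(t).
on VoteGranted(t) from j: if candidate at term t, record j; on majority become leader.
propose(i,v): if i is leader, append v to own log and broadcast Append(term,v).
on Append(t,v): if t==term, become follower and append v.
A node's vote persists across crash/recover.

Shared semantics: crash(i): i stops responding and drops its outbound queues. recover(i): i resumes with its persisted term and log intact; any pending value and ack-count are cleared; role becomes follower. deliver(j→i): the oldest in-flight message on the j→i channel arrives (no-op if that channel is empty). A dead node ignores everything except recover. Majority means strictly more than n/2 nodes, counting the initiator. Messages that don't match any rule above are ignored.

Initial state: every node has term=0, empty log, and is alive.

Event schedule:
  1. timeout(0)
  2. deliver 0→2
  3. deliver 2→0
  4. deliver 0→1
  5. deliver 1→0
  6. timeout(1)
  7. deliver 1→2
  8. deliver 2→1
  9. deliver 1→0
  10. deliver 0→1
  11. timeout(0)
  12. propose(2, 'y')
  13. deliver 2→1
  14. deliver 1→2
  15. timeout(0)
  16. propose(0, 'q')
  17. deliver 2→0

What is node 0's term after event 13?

3

step 1 timeout(0): 0={cand,t=1,log=-}
step 2 deliver 0→2: 2={foll,t=1,log=-}
step 3 deliver 2→0: 0={lead,t=1,log=-}
step 4 deliver 0→1: 1={foll,t=1,log=-}
step 5 deliver 1→0: —
step 6 timeout(1): 1={cand,t=2,log=-}
step 7 deliver 1→2: 2={foll,t=2,log=-}
step 8 deliver 2→1: 1={lead,t=2,log=-}
step 9 deliver 1→0: 0={foll,t=2,log=-}
step 10 deliver 0→1: —
step 11 timeout(0): 0={cand,t=3,log=-}
step 12 propose(2,'y'): —
step 13 deliver 2→1: —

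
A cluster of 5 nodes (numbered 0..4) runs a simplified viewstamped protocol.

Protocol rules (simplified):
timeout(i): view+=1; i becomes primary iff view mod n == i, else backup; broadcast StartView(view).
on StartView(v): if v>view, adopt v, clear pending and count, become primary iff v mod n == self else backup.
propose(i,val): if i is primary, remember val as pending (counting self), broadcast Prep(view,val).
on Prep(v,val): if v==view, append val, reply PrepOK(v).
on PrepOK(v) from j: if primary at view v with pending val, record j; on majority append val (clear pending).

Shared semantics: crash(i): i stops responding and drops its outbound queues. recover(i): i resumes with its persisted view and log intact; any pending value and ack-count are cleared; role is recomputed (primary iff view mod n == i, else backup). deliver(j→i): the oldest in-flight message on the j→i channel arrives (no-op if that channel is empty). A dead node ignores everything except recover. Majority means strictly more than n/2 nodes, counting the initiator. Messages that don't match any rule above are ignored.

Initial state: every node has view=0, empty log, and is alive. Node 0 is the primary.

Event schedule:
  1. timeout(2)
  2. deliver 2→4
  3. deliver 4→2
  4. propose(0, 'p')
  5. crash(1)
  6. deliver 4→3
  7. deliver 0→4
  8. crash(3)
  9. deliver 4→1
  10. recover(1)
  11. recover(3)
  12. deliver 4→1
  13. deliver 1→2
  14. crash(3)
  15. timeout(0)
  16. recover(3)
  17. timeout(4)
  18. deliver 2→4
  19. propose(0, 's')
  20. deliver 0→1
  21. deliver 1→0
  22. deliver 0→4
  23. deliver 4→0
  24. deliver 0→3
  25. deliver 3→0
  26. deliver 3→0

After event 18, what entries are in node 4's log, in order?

1. timeout(2):  <2:back v1 ->
2. deliver 2→4:  <4:back v1 ->
3. deliver 4→2:  nop
4. propose(0,'p'):  nop
5. crash(1):  <1:✗back v0 ->
6. deliver 4→3:  nop
7. deliver 0→4:  nop
8. crash(3):  <3:✗back v0 ->
9. deliver 4→1:  nop
10. recover(1):  <1:back v0 ->
11. recover(3):  <3:back v0 ->
12. deliver 4→1:  nop
13. deliver 1→2:  nop
14. crash(3):  <3:✗back v0 ->
15. timeout(0):  <0:back v1 ->
16. recover(3):  <3:back v0 ->
17. timeout(4):  <4:back v2 ->
18. deliver 2→4:  nop

empty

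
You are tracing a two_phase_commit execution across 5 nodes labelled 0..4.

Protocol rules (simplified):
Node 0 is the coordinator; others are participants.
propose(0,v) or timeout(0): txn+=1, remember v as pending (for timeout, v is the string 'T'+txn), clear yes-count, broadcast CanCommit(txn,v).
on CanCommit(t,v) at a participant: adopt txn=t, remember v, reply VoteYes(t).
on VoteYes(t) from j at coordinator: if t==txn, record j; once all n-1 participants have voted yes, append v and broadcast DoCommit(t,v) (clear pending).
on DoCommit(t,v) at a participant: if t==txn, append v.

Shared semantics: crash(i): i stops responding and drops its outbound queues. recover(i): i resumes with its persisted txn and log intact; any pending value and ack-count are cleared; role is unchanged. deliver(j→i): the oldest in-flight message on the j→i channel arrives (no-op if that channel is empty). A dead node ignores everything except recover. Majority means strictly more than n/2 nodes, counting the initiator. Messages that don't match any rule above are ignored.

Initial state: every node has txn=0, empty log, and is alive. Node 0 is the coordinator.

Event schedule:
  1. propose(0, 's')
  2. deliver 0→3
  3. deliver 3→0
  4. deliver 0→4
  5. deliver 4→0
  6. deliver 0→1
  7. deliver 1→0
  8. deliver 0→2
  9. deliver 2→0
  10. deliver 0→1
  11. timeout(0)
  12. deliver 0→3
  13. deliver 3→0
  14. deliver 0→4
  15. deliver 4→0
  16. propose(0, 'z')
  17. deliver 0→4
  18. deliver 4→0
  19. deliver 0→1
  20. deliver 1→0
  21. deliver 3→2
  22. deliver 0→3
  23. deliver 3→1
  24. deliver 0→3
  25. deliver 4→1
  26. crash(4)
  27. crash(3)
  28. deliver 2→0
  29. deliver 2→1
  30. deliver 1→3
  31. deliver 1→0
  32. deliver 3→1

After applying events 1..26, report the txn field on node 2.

[1] propose(0,'s') → N0(coor t1 [-])
[2] deliver 0→3 → N3(part t1 [-])
[3] deliver 3→0 → ∅
[4] deliver 0→4 → N4(part t1 [-])
[5] deliver 4→0 → ∅
[6] deliver 0→1 → N1(part t1 [-])
[7] deliver 1→0 → ∅
[8] deliver 0→2 → N2(part t1 [-])
[9] deliver 2→0 → N0(coor t1 [s])
[10] deliver 0→1 → N1(part t1 [s])
[11] timeout(0) → N0(coor t2 [s])
[12] deliver 0→3 → N3(part t1 [s])
[13] deliver 3→0 → ∅
[14] deliver 0→4 → N4(part t1 [s])
[15] deliver 4→0 → ∅
[16] propose(0,'z') → N0(coor t3 [s])
[17] deliver 0→4 → N4(part t2 [s])
[18] deliver 4→0 → ∅
[19] deliver 0→1 → N1(part t2 [s])
[20] deliver 1→0 → ∅
[21] deliver 3→2 → ∅
[22] deliver 0→3 → N3(part t2 [s])
[23] deliver 3→1 → ∅
[24] deliver 0→3 → N3(part t3 [s])
[25] deliver 4→1 → ∅
[26] crash(4) → N4(✗part t2 [s])

1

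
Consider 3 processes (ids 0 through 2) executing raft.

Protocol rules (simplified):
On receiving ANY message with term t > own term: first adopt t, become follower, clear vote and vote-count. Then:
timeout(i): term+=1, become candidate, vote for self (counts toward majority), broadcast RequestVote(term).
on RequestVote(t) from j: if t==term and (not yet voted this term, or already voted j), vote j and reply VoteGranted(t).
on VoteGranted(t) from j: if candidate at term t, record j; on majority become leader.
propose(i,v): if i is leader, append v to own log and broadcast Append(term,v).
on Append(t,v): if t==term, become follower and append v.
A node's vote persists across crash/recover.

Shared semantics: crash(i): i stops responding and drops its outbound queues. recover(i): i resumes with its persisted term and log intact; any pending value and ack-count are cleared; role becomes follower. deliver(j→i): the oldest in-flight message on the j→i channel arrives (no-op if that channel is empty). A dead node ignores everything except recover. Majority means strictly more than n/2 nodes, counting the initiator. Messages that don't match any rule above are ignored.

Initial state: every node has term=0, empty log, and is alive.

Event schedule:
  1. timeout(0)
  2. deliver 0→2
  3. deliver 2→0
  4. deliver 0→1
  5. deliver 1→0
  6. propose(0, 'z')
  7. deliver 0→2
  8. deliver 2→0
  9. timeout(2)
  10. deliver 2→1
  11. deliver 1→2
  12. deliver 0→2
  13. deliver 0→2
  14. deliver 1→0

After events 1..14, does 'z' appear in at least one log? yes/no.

[1] timeout(0) → N0(cand t1 [-])
[2] deliver 0→2 → N2(foll t1 [-])
[3] deliver 2→0 → N0(lead t1 [-])
[4] deliver 0→1 → N1(foll t1 [-])
[5] deliver 1→0 → ∅
[6] propose(0,'z') → N0(lead t1 [z])
[7] deliver 0→2 → N2(foll t1 [z])
[8] deliver 2→0 → ∅
[9] timeout(2) → N2(cand t2 [z])
[10] deliver 2→1 → N1(foll t2 [-])
[11] deliver 1→2 → N2(lead t2 [z])
[12] deliver 0→2 → ∅
[13] deliver 0→2 → ∅
[14] deliver 1→0 → ∅

yes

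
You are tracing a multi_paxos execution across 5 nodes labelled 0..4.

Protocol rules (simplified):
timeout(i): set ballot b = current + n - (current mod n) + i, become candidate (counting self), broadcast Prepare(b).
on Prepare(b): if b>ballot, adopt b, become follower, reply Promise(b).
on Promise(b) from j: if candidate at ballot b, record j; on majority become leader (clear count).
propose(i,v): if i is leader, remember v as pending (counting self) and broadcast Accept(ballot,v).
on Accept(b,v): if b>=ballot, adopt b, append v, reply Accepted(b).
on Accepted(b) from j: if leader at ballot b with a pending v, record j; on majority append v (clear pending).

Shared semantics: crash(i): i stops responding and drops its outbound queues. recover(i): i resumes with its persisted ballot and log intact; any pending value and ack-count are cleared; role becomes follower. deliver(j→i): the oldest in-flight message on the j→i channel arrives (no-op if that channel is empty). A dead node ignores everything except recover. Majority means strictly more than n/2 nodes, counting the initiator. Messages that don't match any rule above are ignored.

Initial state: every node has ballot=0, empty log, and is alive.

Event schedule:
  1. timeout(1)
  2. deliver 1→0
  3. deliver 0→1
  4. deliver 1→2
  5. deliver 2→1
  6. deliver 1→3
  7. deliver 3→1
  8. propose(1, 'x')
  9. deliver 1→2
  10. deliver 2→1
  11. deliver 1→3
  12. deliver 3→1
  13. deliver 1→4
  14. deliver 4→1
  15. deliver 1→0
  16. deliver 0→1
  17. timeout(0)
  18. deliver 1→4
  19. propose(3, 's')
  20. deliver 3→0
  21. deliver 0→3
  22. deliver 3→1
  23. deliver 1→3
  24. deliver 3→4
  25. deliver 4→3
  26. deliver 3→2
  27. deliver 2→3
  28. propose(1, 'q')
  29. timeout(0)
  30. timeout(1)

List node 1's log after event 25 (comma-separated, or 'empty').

1. timeout(1):  <1:cand b6 ->
2. deliver 1→0:  <0:foll b6 ->
3. deliver 0→1:  nop
4. deliver 1→2:  <2:foll b6 ->
5. deliver 2→1:  <1:lead b6 ->
6. deliver 1→3:  <3:foll b6 ->
7. deliver 3→1:  nop
8. propose(1,'x'):  nop
9. deliver 1→2:  <2:foll b6 x>
10. deliver 2→1:  nop
11. deliver 1→3:  <3:foll b6 x>
12. deliver 3→1:  <1:lead b6 x>
13. deliver 1→4:  <4:foll b6 ->
14. deliver 4→1:  nop
15. deliver 1→0:  <0:foll b6 x>
16. deliver 0→1:  nop
17. timeout(0):  <0:cand b10 x>
18. deliver 1→4:  <4:foll b6 x>
19. propose(3,'s'):  nop
20. deliver 3→0:  nop
21. deliver 0→3:  <3:foll b10 x>
22. deliver 3→1:  nop
23. deliver 1→3:  nop
24. deliver 3→4:  nop
25. deliver 4→3:  nop

x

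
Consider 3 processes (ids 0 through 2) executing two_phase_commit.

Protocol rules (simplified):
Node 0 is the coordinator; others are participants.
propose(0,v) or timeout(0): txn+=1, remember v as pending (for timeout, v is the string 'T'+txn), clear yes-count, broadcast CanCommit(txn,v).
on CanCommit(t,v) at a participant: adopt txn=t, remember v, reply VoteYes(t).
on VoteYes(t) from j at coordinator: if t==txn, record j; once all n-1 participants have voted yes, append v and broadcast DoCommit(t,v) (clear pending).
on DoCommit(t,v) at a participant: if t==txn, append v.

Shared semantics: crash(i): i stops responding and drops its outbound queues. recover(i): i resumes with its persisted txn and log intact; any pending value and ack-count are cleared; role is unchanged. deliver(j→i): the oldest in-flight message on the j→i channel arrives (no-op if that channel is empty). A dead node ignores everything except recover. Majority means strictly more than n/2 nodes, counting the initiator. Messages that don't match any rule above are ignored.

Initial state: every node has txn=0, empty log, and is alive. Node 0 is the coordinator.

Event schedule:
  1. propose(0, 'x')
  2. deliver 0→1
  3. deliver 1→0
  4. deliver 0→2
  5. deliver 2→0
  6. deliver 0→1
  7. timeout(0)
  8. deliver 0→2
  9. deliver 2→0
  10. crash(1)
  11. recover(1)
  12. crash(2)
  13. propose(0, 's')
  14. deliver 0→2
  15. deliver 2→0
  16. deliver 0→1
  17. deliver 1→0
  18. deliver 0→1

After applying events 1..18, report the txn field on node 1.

3

step 1 propose(0,'x'): 0={coor,t=1,log=-}
step 2 deliver 0→1: 1={part,t=1,log=-}
step 3 deliver 1→0: —
step 4 deliver 0→2: 2={part,t=1,log=-}
step 5 deliver 2→0: 0={coor,t=1,log=x}
step 6 deliver 0→1: 1={part,t=1,log=x}
step 7 timeout(0): 0={coor,t=2,log=x}
step 8 deliver 0→2: 2={part,t=1,log=x}
step 9 deliver 2→0: —
step 10 crash(1): 1={✗part,t=1,log=x}
step 11 recover(1): 1={part,t=1,log=x}
step 12 crash(2): 2={✗part,t=1,log=x}
step 13 propose(0,'s'): 0={coor,t=3,log=x}
step 14 deliver 0→2: —
step 15 deliver 2→0: —
step 16 deliver 0→1: 1={part,t=2,log=x}
step 17 deliver 1→0: —
step 18 deliver 0→1: 1={part,t=3,log=x}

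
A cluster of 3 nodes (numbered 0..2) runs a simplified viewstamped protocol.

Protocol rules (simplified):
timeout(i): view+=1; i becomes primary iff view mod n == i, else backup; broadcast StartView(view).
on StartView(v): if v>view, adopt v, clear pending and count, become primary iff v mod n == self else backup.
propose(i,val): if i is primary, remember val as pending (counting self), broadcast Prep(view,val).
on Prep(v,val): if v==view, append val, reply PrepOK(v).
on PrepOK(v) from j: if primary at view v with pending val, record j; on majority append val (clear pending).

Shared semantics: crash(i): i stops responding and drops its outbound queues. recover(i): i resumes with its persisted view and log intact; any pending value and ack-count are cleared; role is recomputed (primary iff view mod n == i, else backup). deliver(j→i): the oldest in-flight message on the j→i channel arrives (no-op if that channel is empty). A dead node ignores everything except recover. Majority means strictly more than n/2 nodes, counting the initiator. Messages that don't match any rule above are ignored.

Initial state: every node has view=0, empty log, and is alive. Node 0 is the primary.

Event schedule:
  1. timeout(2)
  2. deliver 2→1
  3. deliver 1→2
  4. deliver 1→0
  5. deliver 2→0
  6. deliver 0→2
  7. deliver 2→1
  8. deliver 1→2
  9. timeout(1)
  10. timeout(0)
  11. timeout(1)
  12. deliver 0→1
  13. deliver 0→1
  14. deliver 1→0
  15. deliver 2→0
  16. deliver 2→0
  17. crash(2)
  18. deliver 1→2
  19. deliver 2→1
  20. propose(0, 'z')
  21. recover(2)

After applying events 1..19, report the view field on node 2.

1

1. timeout(2):  <2:back v1 ->
2. deliver 2→1:  <1:prim v1 ->
3. deliver 1→2:  nop
4. deliver 1→0:  nop
5. deliver 2→0:  <0:back v1 ->
6. deliver 0→2:  nop
7. deliver 2→1:  nop
8. deliver 1→2:  nop
9. timeout(1):  <1:back v2 ->
10. timeout(0):  <0:back v2 ->
11. timeout(1):  <1:back v3 ->
12. deliver 0→1:  nop
13. deliver 0→1:  nop
14. deliver 1→0:  nop
15. deliver 2→0:  nop
16. deliver 2→0:  nop
17. crash(2):  <2:✗back v1 ->
18. deliver 1→2:  nop
19. deliver 2→1:  nop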